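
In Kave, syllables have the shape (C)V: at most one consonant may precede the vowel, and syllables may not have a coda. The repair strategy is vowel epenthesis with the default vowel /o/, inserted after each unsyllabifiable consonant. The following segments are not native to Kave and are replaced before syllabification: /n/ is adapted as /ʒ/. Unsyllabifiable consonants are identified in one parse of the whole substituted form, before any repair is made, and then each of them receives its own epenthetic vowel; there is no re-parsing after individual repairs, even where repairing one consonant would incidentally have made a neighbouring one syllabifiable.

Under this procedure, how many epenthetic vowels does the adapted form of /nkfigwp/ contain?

5

After substitution the input is /ʒkfigwp/.
The unsyllabifiable consonants are /ʒ/, /k/, /g/, /w/, /p/; each receives one epenthetic vowel.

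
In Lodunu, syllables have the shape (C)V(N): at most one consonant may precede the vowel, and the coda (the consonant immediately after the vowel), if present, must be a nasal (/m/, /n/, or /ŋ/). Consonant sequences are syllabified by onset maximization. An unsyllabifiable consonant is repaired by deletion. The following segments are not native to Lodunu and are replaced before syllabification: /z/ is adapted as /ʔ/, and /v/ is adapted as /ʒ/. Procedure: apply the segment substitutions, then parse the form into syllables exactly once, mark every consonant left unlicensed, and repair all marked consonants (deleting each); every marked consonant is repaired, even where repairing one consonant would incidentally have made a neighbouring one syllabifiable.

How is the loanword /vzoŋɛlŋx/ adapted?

Substitution: /v/ → /ʒ/, /z/ → /ʔ/, giving /ʒʔoŋɛlŋx/.
Syllabifying with onset maximization leaves /ʒ/, /l/, /ŋ/, /x/ stranded (only a nasal (/m/, /n/, or /ŋ/) is licensed in coda position; onsets are limited to one consonant).
Deleting the stranded consonants removes /ʒ/, /l/, /ŋ/, /x/.

ʔoŋɛ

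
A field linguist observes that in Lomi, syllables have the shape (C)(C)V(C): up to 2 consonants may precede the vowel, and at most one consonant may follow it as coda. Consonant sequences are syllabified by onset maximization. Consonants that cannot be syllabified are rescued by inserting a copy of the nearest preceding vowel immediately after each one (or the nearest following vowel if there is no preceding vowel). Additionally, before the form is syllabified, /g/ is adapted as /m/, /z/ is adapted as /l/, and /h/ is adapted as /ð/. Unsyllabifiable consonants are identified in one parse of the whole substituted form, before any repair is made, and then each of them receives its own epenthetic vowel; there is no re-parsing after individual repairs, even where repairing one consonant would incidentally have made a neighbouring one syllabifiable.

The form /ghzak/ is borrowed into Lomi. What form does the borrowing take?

maðlak

Substitution: /g/ → /m/, /h/ → /ð/, /z/ → /l/, giving /mðlak/.
The consonants /m/ cannot be parsed into a legal (C)(C)V(C) syllable (at most one coda consonant is licensed; onsets may contain at most 2 consonants).
Each unlicensed consonant becomes the onset of a new syllable: /m/ → /ma/.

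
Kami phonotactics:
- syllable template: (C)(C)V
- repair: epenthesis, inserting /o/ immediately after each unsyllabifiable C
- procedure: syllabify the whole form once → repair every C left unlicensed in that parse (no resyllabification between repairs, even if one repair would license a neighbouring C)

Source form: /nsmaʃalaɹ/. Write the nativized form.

Syllabifying with onset maximization leaves /n/, /ɹ/ stranded (no codas are permitted; onsets may contain at most 2 consonants).
Epenthesis after each stranded consonant: /n/ → /no/, /ɹ/ → /ɹo/.

nosmaʃalaɹo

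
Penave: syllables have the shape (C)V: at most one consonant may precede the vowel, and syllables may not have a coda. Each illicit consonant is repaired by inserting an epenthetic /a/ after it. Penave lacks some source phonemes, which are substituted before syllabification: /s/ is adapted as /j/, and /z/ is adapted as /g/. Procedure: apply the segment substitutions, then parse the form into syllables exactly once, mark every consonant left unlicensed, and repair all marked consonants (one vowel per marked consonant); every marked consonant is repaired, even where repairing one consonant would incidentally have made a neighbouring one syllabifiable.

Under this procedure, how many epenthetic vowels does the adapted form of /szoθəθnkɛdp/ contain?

5

After substitution the input is /jgoθəθnkɛdp/.
The unsyllabifiable consonants are /j/, /θ/, /n/, /d/, /p/; each receives one epenthetic vowel.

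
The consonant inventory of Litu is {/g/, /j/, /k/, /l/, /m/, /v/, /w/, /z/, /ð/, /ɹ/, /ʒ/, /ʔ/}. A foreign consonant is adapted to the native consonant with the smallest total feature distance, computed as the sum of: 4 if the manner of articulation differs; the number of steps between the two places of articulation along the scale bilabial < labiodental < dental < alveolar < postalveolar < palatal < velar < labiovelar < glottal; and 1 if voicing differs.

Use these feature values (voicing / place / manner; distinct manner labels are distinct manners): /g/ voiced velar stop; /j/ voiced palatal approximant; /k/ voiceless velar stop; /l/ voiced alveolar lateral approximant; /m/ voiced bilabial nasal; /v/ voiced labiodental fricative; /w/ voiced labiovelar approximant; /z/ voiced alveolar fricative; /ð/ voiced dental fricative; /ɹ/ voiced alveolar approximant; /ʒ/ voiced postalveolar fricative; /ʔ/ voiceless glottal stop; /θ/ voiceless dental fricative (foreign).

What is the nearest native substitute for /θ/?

/ð/ is closest: same manner (fricative), place distance 0 (dental→dental), voicing differs (+1); total 1. Next closest is /v/ at distance 2.

ð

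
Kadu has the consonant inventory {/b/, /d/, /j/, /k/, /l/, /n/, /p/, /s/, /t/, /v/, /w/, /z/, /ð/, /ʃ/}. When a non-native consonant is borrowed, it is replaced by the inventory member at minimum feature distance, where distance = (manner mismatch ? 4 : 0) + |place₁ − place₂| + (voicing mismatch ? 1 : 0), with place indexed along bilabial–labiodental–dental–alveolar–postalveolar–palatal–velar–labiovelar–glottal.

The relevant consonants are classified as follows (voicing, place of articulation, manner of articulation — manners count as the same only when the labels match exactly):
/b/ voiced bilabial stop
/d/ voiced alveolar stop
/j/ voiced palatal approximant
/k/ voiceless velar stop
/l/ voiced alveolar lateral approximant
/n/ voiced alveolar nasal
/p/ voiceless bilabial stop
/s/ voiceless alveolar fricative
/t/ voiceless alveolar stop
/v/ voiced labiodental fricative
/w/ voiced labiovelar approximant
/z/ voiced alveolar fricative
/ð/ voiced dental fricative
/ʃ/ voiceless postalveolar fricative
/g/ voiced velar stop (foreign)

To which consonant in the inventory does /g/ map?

/k/ is closest: same manner (stop), place distance 0 (velar→velar), voicing differs (+1); total 1. Next closest is /d/ at distance 3.

k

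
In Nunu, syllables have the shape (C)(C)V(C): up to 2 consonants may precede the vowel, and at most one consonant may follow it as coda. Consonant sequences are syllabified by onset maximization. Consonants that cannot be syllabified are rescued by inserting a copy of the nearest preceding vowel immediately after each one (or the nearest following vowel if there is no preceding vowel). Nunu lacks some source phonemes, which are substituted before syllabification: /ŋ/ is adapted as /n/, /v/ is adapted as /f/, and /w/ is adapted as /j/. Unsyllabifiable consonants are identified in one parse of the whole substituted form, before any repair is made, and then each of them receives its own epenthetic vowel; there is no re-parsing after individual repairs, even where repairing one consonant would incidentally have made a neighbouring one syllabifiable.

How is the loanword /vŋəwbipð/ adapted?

Substitution: /v/ → /f/, /ŋ/ → /n/, /w/ → /j/, giving /fnəjbipð/.
The consonants /ð/ cannot be parsed into a legal (C)(C)V(C) syllable (at most one coda consonant is licensed; onsets may contain at most 2 consonants).
Inserting the epenthetic vowel yields /ð/ → /ði/.

fnəjbipði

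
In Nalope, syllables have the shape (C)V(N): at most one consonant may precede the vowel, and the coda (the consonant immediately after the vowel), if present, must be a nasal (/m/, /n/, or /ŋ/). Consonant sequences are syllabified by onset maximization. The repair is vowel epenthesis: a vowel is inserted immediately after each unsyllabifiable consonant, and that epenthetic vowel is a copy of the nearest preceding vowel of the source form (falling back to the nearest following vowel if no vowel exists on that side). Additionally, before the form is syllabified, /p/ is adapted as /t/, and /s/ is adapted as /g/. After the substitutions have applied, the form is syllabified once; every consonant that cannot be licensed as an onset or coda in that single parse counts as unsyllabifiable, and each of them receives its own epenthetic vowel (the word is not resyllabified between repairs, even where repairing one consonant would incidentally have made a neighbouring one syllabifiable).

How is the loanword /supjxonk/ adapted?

Substitution: /s/ → /g/, /p/ → /t/, giving /gutjxonk/.
The consonants /t/, /j/, /k/ cannot be parsed into a legal (C)V(N) syllable (only a nasal (/m/, /n/, or /ŋ/) is licensed in coda position; onsets are limited to one consonant).
Epenthesis after each stranded consonant: /t/ → /tu/, /j/ → /ju/, /k/ → /ko/.

gutujuxonko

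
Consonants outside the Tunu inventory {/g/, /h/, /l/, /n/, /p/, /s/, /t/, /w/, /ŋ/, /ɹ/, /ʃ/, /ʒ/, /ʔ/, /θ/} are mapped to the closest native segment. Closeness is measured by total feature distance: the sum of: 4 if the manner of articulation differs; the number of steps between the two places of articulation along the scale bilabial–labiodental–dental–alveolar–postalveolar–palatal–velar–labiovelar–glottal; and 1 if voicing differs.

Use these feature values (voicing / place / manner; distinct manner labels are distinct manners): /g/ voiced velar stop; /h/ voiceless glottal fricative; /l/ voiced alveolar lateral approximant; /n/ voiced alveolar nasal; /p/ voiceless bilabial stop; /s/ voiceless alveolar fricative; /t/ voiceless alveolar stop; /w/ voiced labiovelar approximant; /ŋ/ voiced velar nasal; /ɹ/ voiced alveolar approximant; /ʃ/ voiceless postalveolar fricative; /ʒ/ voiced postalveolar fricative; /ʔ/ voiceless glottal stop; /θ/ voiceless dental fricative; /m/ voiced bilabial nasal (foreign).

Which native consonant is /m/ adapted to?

/n/ is closest: same manner (nasal), place distance 3 (bilabial→alveolar), same voicing; total 3. Next closest is /p/ at distance 5.

n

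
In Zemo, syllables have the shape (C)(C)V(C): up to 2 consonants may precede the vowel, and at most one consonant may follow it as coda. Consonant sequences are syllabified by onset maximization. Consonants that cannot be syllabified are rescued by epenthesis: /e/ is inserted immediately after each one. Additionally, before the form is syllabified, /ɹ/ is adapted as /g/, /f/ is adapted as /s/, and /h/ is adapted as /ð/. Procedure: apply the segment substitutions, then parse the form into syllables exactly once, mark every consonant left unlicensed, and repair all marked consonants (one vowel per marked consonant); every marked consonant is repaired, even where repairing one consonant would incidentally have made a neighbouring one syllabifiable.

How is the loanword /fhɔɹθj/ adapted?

sðɔgθeje

Substitution: /f/ → /s/, /h/ → /ð/, /ɹ/ → /g/, giving /sðɔgθj/.
The consonants /θ/, /j/ cannot be parsed into a legal (C)(C)V(C) syllable (at most one coda consonant is licensed; onsets may contain at most 2 consonants).
Each unlicensed consonant becomes the onset of a new syllable: /θ/ → /θe/, /j/ → /je/.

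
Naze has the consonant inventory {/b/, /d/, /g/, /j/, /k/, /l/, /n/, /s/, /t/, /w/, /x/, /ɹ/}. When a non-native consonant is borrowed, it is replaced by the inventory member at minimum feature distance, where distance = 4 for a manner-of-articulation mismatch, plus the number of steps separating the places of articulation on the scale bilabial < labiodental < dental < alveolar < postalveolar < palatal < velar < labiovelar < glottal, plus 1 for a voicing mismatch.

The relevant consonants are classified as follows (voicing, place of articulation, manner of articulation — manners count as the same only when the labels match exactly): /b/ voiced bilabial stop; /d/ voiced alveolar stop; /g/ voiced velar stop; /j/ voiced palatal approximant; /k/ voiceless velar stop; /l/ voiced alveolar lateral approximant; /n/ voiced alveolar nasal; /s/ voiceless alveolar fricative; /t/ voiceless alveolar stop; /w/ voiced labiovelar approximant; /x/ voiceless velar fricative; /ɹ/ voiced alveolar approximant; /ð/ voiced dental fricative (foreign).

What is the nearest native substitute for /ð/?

s

/s/ is closest: same manner (fricative), place distance 1 (dental→alveolar), voicing differs (+1); total 2. Next closest is /d/ at distance 5.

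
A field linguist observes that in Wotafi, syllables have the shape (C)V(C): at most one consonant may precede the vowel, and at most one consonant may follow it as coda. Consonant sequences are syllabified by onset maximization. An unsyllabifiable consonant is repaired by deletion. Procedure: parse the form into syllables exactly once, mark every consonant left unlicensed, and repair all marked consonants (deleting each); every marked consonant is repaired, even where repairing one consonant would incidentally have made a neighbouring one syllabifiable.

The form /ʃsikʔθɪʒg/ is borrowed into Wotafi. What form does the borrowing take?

sikθɪʒ

Under (C)V(C), the unsyllabifiable consonants are /ʃ/, /ʔ/, /g/ (at most one coda consonant is licensed; onsets are limited to one consonant).
Each unlicensed consonant is deleted: /ʃ/, /ʔ/, /g/.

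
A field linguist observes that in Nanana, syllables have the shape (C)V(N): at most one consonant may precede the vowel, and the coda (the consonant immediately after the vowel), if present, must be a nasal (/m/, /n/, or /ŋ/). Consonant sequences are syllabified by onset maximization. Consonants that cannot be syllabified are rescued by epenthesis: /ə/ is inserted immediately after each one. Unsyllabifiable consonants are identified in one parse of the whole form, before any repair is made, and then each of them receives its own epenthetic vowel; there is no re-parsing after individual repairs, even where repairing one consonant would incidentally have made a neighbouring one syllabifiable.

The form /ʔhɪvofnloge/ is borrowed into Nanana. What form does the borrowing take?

Under (C)V(N), the unsyllabifiable consonants are /ʔ/, /f/, /n/ (only a nasal (/m/, /n/, or /ŋ/) is licensed in coda position; onsets are limited to one consonant).
Inserting the epenthetic vowel yields /ʔ/ → /ʔə/, /f/ → /fə/, /n/ → /nə/.

ʔəhɪvofənəloge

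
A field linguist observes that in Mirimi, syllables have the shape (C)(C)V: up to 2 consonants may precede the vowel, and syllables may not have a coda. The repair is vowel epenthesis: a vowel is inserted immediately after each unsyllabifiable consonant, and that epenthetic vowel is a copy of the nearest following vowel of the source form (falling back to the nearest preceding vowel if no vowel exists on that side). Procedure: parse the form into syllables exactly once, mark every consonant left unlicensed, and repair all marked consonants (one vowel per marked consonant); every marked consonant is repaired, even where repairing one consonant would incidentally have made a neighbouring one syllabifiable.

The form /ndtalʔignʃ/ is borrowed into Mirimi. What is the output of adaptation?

Under (C)(C)V, the unsyllabifiable consonants are /n/, /g/, /n/, /ʃ/ (no codas are permitted; onsets may contain at most 2 consonants).
Each unlicensed consonant becomes the onset of a new syllable: /n/ → /na/, /g/ → /gi/, /n/ → /ni/, /ʃ/ → /ʃi/.

nadtalʔiginiʃi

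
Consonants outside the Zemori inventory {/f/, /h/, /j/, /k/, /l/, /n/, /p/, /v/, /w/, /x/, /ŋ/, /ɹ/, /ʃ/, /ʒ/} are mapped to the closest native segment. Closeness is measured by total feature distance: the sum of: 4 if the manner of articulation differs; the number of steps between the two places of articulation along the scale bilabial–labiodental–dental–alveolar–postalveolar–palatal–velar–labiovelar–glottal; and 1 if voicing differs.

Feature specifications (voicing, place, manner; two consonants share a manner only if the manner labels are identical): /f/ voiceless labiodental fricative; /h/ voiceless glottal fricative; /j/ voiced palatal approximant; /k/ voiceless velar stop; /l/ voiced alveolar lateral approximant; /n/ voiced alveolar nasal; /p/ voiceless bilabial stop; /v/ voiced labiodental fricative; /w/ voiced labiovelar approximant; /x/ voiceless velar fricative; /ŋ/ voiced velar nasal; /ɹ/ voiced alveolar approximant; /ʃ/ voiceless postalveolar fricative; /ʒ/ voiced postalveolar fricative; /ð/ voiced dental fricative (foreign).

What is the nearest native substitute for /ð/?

v

/v/ is closest: same manner (fricative), place distance 1 (dental→labiodental), same voicing; total 1. Next closest is /f/ at distance 2.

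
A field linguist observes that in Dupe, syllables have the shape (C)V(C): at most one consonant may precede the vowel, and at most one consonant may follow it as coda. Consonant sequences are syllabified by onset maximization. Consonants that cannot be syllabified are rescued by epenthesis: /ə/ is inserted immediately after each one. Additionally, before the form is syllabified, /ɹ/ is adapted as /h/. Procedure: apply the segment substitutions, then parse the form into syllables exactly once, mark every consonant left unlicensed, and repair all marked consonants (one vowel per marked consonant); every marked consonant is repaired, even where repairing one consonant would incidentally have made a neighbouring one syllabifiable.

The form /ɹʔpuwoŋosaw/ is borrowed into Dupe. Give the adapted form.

Substitution: /ɹ/ → /h/, giving /hʔpuwoŋosaw/.
Under (C)V(C), the unsyllabifiable consonants are /h/, /ʔ/ (at most one coda consonant is licensed; onsets are limited to one consonant).
Inserting the epenthetic vowel yields /h/ → /hə/, /ʔ/ → /ʔə/.

həʔəpuwoŋosaw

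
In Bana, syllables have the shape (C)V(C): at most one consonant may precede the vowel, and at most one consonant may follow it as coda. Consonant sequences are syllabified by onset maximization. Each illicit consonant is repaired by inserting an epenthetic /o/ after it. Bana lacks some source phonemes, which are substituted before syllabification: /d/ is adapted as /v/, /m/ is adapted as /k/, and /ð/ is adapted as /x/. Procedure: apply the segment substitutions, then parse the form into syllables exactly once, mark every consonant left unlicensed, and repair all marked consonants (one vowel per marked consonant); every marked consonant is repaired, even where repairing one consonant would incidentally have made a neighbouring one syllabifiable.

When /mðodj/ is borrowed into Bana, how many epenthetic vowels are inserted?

2

After substitution the input is /kxovj/.
The unsyllabifiable consonants are /k/, /j/; each receives one epenthetic vowel.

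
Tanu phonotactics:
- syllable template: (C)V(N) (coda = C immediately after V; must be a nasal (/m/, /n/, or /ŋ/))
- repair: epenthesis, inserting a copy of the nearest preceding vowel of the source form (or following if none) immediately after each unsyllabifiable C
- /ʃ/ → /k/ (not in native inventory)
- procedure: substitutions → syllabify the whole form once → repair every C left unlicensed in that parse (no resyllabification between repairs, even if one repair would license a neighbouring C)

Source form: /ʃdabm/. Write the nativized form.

kadabama

Substitution: /ʃ/ → /k/, giving /kdabm/.
Under (C)V(N), the unsyllabifiable consonants are /k/, /b/, /m/ (only a nasal (/m/, /n/, or /ŋ/) is licensed in coda position; onsets are limited to one consonant).
Inserting the epenthetic vowel yields /k/ → /ka/, /b/ → /ba/, /m/ → /ma/.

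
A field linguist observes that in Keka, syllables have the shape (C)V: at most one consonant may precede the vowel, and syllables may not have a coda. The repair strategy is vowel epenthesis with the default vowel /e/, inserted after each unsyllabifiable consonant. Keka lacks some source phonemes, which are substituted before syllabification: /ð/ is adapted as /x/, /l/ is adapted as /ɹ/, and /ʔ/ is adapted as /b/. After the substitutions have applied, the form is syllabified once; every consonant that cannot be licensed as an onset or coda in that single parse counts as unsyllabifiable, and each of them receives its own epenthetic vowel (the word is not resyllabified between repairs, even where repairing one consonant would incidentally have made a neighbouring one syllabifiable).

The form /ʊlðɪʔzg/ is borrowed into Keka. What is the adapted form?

Substitution: /l/ → /ɹ/, /ð/ → /x/, /ʔ/ → /b/, giving /ʊɹxɪbzg/.
Under (C)V, the unsyllabifiable consonants are /ɹ/, /b/, /z/, /g/ (no codas are permitted; onsets are limited to one consonant).
Inserting the epenthetic vowel yields /ɹ/ → /ɹe/, /b/ → /be/, /z/ → /ze/, /g/ → /ge/.

ʊɹexɪbezege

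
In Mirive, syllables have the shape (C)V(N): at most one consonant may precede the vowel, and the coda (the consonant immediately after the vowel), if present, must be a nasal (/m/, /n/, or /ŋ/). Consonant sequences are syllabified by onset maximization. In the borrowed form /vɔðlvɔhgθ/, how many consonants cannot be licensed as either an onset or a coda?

5

The consonants /ð/, /l/, /h/, /g/, /θ/ cannot be parsed into a legal (C)V(N) syllable (only a nasal (/m/, /n/, or /ŋ/) is licensed in coda position; onsets are limited to one consonant).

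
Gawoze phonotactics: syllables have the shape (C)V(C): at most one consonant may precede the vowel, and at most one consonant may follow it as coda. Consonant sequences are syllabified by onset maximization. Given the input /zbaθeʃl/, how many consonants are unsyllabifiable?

2

Syllabifying with onset maximization leaves /z/, /l/ stranded (at most one coda consonant is licensed; onsets are limited to one consonant).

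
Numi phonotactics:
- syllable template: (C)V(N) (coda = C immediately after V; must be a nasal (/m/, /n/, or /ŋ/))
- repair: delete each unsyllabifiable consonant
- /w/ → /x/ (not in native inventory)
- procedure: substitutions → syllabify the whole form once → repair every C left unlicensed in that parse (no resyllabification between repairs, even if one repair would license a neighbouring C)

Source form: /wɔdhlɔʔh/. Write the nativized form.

Substitution: /w/ → /x/, giving /xɔdhlɔʔh/.
Under (C)V(N), the unsyllabifiable consonants are /d/, /h/, /ʔ/, /h/ (only a nasal (/m/, /n/, or /ŋ/) is licensed in coda position; onsets are limited to one consonant).
Each unlicensed consonant is deleted: /d/, /h/, /ʔ/, /h/.

xɔlɔ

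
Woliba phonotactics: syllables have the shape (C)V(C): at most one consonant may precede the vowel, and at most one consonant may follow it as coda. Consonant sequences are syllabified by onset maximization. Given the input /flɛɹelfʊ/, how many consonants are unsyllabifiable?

1

Under (C)V(C), the unsyllabifiable consonants are /f/ (at most one coda consonant is licensed; onsets are limited to one consonant).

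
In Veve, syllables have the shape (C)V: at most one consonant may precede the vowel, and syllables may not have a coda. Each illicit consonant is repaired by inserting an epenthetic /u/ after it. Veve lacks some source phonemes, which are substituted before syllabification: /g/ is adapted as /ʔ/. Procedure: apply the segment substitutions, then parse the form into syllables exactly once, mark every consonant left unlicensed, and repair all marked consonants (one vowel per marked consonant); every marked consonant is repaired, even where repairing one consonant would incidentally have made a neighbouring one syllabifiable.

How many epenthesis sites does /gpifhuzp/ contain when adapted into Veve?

4

After substitution the input is /ʔpifhuzp/.
The unsyllabifiable consonants are /ʔ/, /f/, /z/, /p/; each receives one epenthetic vowel.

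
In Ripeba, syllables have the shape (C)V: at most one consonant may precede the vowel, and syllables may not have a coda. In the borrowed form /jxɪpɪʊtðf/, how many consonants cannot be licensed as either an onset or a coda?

Syllabifying with onset maximization leaves /j/, /t/, /ð/, /f/ stranded (no codas are permitted; onsets are limited to one consonant).

4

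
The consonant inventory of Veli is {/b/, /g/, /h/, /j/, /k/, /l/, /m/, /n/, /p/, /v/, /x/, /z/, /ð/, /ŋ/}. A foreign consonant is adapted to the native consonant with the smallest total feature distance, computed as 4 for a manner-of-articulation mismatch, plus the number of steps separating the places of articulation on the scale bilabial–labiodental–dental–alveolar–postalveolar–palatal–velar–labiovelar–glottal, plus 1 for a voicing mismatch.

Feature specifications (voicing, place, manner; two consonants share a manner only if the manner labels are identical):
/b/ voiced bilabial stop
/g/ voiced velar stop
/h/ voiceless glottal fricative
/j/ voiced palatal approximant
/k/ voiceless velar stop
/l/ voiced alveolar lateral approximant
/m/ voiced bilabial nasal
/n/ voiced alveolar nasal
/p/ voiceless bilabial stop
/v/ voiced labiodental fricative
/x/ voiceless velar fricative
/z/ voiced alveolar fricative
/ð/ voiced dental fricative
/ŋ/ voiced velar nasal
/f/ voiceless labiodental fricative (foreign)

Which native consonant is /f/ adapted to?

/v/ is closest: same manner (fricative), place distance 0 (labiodental→labiodental), voicing differs (+1); total 1. Next closest is /ð/ at distance 2.

v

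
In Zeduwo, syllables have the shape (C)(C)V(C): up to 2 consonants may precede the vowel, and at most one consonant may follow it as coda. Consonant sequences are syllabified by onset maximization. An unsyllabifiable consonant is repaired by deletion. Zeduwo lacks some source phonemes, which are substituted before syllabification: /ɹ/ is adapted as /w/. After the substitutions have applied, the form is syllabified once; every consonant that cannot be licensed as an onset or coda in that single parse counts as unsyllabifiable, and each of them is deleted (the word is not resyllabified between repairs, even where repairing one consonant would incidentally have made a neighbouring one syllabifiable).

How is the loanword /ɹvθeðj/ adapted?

Substitution: /ɹ/ → /w/, giving /wvθeðj/.
Under (C)(C)V(C), the unsyllabifiable consonants are /w/, /j/ (at most one coda consonant is licensed; onsets may contain at most 2 consonants).
Deletion applies to /w/, /j/.

vθeð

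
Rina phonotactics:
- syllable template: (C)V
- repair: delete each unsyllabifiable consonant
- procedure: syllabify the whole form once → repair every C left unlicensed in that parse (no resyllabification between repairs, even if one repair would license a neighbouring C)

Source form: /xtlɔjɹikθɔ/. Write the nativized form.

Syllabifying with onset maximization leaves /x/, /t/, /j/, /k/ stranded (no codas are permitted; onsets are limited to one consonant).
Deleting the stranded consonants removes /x/, /t/, /j/, /k/.

lɔɹiθɔ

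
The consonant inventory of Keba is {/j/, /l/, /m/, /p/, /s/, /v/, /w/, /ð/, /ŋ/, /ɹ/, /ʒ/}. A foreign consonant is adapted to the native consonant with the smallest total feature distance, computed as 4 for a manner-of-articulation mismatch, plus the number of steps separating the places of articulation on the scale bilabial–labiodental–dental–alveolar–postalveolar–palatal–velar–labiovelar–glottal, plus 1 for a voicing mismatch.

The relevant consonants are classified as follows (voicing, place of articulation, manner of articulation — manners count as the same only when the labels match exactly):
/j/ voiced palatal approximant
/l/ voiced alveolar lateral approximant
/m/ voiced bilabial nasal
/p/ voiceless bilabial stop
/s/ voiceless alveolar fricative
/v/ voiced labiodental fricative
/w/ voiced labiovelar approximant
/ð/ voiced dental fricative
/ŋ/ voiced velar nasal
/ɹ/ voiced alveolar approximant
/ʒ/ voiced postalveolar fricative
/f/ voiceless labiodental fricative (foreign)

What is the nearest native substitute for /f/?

v

/v/ is closest: same manner (fricative), place distance 0 (labiodental→labiodental), voicing differs (+1); total 1. Next closest is /s/ at distance 2.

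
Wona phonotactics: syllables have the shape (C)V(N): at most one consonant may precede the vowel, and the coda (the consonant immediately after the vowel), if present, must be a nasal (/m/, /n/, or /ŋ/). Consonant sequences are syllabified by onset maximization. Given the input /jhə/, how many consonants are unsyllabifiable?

1

Under (C)V(N), the unsyllabifiable consonants are /j/ (only a nasal (/m/, /n/, or /ŋ/) is licensed in coda position; onsets are limited to one consonant).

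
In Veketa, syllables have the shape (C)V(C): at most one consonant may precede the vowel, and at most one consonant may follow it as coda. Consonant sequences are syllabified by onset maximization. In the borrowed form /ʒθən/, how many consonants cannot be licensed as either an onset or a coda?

1

The consonants /ʒ/ cannot be parsed into a legal (C)V(C) syllable (at most one coda consonant is licensed; onsets are limited to one consonant).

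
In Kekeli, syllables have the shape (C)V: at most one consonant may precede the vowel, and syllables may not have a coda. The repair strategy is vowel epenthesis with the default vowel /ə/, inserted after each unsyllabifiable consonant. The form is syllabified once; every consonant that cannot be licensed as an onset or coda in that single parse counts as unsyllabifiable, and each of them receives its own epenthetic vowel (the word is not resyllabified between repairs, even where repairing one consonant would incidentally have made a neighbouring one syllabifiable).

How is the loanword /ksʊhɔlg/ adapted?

The consonants /k/, /l/, /g/ cannot be parsed into a legal (C)V syllable (no codas are permitted; onsets are limited to one consonant).
Each unlicensed consonant becomes the onset of a new syllable: /k/ → /kə/, /l/ → /lə/, /g/ → /gə/.

kəsʊhɔləgə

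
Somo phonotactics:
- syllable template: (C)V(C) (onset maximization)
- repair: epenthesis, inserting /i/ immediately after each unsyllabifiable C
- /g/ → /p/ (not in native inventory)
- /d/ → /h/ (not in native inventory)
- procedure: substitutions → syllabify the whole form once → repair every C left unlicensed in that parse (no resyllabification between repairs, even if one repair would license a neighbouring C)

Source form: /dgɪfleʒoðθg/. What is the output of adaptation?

hipɪfleʒoðθipi

Substitution: /d/ → /h/, /g/ → /p/, giving /hpɪfleʒoðθp/.
The consonants /h/, /θ/, /p/ cannot be parsed into a legal (C)V(C) syllable (at most one coda consonant is licensed; onsets are limited to one consonant).
Inserting the epenthetic vowel yields /h/ → /hi/, /θ/ → /θi/, /p/ → /pi/.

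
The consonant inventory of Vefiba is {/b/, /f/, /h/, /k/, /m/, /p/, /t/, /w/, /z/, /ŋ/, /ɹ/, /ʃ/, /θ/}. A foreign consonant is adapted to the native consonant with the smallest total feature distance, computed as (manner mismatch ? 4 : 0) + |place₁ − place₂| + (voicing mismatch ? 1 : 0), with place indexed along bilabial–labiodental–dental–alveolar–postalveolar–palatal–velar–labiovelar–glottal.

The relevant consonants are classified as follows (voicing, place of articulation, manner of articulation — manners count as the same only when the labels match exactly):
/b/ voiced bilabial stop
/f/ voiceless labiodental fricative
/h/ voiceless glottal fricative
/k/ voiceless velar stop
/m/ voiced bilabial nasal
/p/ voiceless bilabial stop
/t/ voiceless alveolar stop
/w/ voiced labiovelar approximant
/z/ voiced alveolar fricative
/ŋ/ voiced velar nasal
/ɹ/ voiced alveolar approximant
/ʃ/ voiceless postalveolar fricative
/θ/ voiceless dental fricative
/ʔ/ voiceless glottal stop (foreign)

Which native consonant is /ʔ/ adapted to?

/k/ is closest: same manner (stop), place distance 2 (glottal→velar), same voicing; total 2. Next closest is /h/ at distance 4.

k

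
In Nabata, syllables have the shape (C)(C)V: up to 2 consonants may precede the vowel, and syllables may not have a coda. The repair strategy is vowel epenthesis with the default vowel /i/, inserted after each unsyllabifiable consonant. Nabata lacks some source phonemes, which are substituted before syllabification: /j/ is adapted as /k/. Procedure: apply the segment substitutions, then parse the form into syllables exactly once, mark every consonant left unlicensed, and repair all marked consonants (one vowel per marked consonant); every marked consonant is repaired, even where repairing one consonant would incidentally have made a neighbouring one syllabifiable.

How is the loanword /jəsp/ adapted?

Substitution: /j/ → /k/, giving /kəsp/.
Syllabifying with onset maximization leaves /s/, /p/ stranded (no codas are permitted; onsets may contain at most 2 consonants).
Inserting the epenthetic vowel yields /s/ → /si/, /p/ → /pi/.

kəsipi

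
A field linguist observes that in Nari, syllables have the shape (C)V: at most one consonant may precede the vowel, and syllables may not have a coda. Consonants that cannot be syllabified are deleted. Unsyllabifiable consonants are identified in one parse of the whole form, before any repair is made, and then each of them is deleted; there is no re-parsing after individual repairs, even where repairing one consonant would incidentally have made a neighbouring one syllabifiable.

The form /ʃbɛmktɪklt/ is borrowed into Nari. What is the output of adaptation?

The consonants /ʃ/, /m/, /k/, /k/, /l/, /t/ cannot be parsed into a legal (C)V syllable (no codas are permitted; onsets are limited to one consonant).
Each unlicensed consonant is deleted: /ʃ/, /m/, /k/, /k/, /l/, /t/.

bɛtɪ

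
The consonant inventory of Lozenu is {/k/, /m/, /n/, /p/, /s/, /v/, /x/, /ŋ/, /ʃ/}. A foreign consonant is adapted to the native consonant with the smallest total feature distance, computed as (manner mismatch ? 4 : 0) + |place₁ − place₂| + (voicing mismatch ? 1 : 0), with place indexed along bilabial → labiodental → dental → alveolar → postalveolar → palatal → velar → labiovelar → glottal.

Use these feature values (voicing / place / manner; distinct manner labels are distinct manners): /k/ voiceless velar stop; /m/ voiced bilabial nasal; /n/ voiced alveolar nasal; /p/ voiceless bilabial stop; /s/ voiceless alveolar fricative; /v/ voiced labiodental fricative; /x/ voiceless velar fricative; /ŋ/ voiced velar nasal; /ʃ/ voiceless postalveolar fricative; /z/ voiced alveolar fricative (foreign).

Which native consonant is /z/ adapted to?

s

/s/ is closest: same manner (fricative), place distance 0 (alveolar→alveolar), voicing differs (+1); total 1. Next closest is /v/ at distance 2.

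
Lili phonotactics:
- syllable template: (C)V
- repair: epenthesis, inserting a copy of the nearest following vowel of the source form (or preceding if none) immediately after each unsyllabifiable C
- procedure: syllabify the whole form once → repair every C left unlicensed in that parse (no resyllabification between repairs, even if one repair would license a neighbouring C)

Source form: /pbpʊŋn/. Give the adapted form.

pʊbʊpʊŋʊnʊ

Under (C)V, the unsyllabifiable consonants are /p/, /b/, /ŋ/, /n/ (no codas are permitted; onsets are limited to one consonant).
Each unlicensed consonant becomes the onset of a new syllable: /p/ → /pʊ/, /b/ → /bʊ/, /ŋ/ → /ŋʊ/, /n/ → /nʊ/.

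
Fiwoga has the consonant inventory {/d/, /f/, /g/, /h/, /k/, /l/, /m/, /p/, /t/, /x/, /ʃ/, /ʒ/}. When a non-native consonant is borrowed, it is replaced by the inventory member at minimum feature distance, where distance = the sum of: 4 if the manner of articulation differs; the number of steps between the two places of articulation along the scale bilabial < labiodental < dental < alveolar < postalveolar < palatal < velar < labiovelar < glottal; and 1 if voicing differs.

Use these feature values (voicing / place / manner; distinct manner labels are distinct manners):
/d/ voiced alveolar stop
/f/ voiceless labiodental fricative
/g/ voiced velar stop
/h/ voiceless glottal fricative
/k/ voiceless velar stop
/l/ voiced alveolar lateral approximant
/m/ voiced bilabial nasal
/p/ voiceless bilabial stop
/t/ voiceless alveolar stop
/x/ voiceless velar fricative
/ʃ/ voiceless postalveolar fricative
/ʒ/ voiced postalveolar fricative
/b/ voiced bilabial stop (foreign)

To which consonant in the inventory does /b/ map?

/p/ is closest: same manner (stop), place distance 0 (bilabial→bilabial), voicing differs (+1); total 1. Next closest is /d/ at distance 3.

p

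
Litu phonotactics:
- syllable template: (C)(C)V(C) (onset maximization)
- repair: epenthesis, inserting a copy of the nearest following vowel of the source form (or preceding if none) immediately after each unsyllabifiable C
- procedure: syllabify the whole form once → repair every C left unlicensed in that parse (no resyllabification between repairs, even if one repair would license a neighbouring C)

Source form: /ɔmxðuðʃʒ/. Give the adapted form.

Under (C)(C)V(C), the unsyllabifiable consonants are /ʃ/, /ʒ/ (at most one coda consonant is licensed; onsets may contain at most 2 consonants).
Inserting the epenthetic vowel yields /ʃ/ → /ʃu/, /ʒ/ → /ʒu/.

ɔmxðuðʃuʒu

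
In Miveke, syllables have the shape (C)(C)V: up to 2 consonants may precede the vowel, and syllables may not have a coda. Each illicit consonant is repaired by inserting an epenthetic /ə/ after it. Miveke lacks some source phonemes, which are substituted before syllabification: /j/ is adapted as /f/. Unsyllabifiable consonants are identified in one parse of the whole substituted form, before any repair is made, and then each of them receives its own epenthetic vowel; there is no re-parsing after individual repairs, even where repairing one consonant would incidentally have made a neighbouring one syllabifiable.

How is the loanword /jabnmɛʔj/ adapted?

fabənmɛʔəfə

Substitution: /j/ → /f/, giving /fabnmɛʔf/.
Under (C)(C)V, the unsyllabifiable consonants are /b/, /ʔ/, /f/ (no codas are permitted; onsets may contain at most 2 consonants).
Each unlicensed consonant becomes the onset of a new syllable: /b/ → /bə/, /ʔ/ → /ʔə/, /f/ → /fə/.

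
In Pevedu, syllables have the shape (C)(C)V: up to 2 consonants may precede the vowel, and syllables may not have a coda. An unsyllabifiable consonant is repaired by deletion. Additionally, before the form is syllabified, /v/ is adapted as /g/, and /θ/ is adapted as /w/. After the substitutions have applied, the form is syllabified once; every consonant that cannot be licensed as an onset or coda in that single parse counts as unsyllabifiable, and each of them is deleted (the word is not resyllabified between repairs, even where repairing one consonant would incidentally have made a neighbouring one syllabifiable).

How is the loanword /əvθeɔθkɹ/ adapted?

Substitution: /v/ → /g/, /θ/ → /w/, giving /əgweɔwkɹ/.
Syllabifying with onset maximization leaves /w/, /k/, /ɹ/ stranded (no codas are permitted; onsets may contain at most 2 consonants).
Deletion applies to /w/, /k/, /ɹ/.

əgweɔ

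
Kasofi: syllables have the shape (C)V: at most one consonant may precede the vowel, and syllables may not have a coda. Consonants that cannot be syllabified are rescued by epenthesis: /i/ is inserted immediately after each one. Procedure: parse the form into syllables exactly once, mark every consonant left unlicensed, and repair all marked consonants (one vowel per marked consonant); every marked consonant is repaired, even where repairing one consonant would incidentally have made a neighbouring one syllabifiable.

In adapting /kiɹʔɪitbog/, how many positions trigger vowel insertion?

3

The unsyllabifiable consonants are /ɹ/, /t/, /g/; each receives one epenthetic vowel.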